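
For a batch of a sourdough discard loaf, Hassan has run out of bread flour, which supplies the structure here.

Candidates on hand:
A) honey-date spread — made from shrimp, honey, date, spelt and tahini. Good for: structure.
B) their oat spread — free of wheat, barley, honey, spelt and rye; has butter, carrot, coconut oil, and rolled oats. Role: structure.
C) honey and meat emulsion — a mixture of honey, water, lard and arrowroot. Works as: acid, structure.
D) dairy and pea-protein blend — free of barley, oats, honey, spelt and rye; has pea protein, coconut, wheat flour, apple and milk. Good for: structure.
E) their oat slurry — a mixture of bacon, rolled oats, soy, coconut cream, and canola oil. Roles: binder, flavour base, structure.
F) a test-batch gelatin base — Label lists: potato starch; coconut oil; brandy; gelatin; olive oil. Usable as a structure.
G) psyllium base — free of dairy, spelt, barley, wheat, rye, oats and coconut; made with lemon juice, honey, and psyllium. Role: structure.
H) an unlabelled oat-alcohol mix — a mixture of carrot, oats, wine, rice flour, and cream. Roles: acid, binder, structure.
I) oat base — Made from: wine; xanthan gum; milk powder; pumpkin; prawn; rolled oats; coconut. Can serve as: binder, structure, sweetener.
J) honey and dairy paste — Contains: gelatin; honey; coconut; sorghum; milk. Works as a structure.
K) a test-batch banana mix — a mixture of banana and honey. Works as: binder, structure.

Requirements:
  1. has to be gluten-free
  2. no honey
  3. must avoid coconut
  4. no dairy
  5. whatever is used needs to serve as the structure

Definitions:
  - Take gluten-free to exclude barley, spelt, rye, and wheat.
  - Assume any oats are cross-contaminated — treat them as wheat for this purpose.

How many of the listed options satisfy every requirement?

0

A: has spelt, so not gluten-free; has honey, so not honey-free — reject
B: has rolled oats, so not gluten-free; has coconut oil, so not coconut-free (and 1 more) — out
C: has honey, so not honey-free — out
D: has wheat flour, so not gluten-free; has coconut, so not coconut-free (and 1 more) — out
E: has rolled oats, so not gluten-free; has coconut cream, so not coconut-free — out
F: has coconut oil, so not coconut-free — no
G: has honey, so not honey-free — no
H: has oats, so not gluten-free; has cream, so not dairy-free — reject
I: has rolled oats, so not gluten-free; has coconut, so not coconut-free (and 1 more) — reject
J: has coconut, so not coconut-free; has honey, so not honey-free (and 1 more) — no
K: has honey, so not honey-free — no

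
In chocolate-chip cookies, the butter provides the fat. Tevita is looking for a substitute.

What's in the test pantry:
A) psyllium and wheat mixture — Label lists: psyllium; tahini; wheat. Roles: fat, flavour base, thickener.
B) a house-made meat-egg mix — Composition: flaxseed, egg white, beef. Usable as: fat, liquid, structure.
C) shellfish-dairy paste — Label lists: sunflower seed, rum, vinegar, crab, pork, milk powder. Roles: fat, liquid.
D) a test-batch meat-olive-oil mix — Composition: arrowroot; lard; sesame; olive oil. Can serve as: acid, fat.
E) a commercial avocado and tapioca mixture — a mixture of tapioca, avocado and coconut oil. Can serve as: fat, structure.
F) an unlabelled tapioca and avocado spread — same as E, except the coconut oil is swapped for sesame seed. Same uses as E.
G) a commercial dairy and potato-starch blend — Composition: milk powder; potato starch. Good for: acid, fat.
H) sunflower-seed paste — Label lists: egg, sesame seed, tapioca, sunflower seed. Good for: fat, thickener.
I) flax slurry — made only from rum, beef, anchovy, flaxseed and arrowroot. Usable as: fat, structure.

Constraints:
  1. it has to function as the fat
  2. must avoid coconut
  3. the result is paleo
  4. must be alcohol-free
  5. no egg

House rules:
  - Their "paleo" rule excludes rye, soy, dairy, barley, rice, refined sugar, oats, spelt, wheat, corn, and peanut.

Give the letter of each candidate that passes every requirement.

D, F

A: has wheat, so not paleo — out
B: has egg white, so not egg-free — no
C: has milk powder, so not paleo; has rum, so not alcohol-free — no
D: lard and sesame etc. — none of it excluded — OK
E: has coconut oil, so not coconut-free — no
F: no egg, paleo — OK
G: has milk powder, so not paleo — reject
H: has egg, so not egg-free — no
I: has rum, so not alcohol-free — no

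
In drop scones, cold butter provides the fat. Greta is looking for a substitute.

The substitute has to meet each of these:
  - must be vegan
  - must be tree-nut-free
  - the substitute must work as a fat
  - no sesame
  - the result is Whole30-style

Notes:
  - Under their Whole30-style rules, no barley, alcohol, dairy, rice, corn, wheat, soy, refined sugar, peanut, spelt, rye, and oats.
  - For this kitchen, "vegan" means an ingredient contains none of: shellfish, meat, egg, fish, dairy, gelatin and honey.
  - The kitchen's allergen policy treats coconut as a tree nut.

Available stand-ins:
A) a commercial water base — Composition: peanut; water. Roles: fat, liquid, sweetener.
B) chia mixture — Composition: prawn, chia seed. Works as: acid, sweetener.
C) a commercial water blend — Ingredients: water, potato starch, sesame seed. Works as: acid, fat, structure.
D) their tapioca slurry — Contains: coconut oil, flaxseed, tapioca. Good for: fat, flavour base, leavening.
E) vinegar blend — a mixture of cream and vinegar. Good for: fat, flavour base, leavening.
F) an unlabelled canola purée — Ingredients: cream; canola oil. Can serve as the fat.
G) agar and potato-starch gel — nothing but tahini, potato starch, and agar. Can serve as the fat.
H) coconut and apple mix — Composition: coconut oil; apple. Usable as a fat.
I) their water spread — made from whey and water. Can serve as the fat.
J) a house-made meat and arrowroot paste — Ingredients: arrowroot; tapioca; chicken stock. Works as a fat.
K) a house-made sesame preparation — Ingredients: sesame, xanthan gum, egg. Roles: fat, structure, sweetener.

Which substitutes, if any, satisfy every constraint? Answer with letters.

none

A: has peanut, so not Whole30-style — out
B: not usable as a fat; has prawn, so not vegan — out
C: has sesame seed, so not sesame-free — no
D: has coconut oil, so not tree-nut-free — reject
E: has cream, so not Whole30-style; has cream, so not vegan — no
F: has cream, so not Whole30-style; has cream, so not vegan — no
G: has tahini, so not sesame-free — out
H: has coconut oil, so not tree-nut-free — no
I: has whey, so not Whole30-style; has whey, so not vegan — out
J: has chicken stock, so not vegan — no
K: has egg, so not vegan; has sesame, so not sesame-free — no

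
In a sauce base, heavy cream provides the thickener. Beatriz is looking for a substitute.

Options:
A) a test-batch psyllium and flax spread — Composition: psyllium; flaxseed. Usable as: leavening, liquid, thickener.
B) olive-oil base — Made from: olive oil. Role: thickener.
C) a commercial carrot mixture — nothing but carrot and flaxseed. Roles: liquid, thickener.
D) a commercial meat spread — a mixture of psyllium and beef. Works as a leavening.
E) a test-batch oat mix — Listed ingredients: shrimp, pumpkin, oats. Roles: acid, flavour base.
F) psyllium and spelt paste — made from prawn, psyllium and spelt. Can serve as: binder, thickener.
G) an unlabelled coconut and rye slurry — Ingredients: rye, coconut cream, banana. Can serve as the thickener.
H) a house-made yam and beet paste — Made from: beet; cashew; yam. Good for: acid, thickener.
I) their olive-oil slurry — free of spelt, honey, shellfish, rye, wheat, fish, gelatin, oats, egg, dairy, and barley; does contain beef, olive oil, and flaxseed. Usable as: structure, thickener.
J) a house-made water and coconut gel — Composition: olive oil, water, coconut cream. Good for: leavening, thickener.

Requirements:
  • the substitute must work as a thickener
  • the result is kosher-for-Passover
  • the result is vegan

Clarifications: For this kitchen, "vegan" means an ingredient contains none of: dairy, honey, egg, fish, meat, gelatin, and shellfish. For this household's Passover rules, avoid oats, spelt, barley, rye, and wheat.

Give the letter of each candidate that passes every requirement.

A, B, C, H, J

A: only flaxseed and psyllium; none excluded — valid
B: every rule checks out — valid
C: only carrot and flaxseed; none excluded — OK
D: not usable as a thickener; has beef, so not vegan — reject
E: not usable as a thickener; has shrimp, so not vegan (and 1 more) — reject
F: has prawn, so not vegan; has spelt, so not kosher-for-Passover — out
G: has rye, so not kosher-for-Passover — out
H: every rule checks out — valid
I: has beef, so not vegan — no
J: only coconut cream, olive oil and water; none excluded — keep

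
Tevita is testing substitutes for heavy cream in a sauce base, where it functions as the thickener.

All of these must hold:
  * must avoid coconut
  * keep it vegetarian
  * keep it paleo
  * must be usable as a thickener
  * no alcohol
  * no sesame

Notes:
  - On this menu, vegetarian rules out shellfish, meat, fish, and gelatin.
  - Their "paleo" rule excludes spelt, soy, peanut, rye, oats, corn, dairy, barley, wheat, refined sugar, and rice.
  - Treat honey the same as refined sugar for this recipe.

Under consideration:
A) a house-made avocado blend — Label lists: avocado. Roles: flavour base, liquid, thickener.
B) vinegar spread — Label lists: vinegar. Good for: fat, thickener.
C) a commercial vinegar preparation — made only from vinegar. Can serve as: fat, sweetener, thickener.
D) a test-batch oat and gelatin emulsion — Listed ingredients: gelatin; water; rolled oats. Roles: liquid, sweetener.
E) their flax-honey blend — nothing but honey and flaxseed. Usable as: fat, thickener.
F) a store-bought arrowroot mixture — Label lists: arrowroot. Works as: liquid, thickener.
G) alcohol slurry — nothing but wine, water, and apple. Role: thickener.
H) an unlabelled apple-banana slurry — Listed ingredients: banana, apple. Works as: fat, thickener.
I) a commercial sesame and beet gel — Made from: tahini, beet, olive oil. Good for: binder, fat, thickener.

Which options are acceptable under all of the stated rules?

A, B, C, F, H

A: every rule checks out — keep
B: no coconut, vegetarian — valid
C: nothing on the exclusion list — OK
D: not usable as a thickener; has gelatin, so not vegetarian (and 1 more) — out
E: has honey, so not paleo — reject
F: only arrowroot; none excluded — OK
G: has wine, so not alcohol-free — out
H: only apple and banana; none excluded — keep
I: has tahini, so not sesame-free — reject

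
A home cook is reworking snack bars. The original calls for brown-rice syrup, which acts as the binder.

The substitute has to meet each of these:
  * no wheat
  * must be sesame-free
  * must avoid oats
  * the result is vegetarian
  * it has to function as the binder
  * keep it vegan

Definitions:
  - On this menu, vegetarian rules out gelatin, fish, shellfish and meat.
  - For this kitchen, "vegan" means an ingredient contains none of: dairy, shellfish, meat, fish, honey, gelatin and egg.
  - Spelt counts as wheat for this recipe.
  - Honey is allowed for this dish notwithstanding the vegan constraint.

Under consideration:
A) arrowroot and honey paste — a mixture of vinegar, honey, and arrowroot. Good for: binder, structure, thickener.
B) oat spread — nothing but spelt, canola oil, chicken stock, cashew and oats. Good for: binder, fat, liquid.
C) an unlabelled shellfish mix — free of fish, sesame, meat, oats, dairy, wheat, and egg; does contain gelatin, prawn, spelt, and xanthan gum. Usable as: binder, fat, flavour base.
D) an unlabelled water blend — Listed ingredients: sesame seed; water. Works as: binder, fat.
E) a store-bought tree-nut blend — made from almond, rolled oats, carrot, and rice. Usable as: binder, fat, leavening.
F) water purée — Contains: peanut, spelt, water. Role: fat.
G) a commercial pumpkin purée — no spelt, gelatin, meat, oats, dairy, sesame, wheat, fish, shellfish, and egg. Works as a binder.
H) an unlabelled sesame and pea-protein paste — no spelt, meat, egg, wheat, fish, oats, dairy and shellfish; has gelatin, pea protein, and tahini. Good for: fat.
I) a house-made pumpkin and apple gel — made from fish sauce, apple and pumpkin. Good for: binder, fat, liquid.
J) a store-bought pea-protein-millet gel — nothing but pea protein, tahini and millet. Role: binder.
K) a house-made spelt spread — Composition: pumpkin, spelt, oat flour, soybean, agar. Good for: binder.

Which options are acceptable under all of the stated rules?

A, G

A: honey is permitted under the vegan carve-out; nothing else excluded — keep
B: has chicken stock, so not vegetarian; has chicken stock, so not vegan (and 2 more) — no
C: has gelatin, so not vegetarian; has gelatin, so not vegan (and 1 more) — out
D: has sesame seed, so not sesame-free — out
E: has rolled oats, so not oat-free — no
F: not usable as a binder; has spelt, so not wheat-free — reject
G: nothing on the exclusion list — keep
H: not usable as a binder; has gelatin, so not vegetarian (and 2 more) — reject
I: has fish sauce, so not vegetarian; has fish sauce, so not vegan — no
J: has tahini, so not sesame-free — out
K: has oat flour, so not oat-free; has spelt, so not wheat-free — no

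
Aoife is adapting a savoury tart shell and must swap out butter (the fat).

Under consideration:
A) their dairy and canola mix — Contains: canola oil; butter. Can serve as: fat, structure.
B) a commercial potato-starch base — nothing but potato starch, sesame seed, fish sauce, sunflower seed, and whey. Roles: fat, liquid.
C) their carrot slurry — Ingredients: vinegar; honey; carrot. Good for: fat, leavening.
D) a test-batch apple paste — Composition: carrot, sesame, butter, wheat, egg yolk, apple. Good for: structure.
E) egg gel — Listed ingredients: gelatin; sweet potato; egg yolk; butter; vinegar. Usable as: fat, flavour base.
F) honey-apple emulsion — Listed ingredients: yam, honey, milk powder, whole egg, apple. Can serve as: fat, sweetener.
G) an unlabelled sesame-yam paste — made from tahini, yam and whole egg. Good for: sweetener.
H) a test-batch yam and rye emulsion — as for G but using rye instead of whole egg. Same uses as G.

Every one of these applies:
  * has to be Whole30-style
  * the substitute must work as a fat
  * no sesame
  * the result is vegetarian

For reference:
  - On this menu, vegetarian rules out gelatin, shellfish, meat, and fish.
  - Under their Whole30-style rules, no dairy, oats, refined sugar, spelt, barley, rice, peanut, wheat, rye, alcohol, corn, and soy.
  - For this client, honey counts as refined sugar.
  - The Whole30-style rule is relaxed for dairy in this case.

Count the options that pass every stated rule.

A: dairy is permitted under the Whole30-style carve-out; nothing else excluded — OK
B: has fish sauce, so not vegetarian; has sesame seed, so not sesame-free — reject
C: has honey, so not Whole30-style — reject
D: not usable as a fat; has wheat, so not Whole30-style (and 1 more) — reject
E: has gelatin, so not vegetarian — no
F: has honey, so not Whole30-style — out
G: not usable as a fat; has tahini, so not sesame-free — reject
H: not usable as a fat; has rye, so not Whole30-style (and 1 more) — no

1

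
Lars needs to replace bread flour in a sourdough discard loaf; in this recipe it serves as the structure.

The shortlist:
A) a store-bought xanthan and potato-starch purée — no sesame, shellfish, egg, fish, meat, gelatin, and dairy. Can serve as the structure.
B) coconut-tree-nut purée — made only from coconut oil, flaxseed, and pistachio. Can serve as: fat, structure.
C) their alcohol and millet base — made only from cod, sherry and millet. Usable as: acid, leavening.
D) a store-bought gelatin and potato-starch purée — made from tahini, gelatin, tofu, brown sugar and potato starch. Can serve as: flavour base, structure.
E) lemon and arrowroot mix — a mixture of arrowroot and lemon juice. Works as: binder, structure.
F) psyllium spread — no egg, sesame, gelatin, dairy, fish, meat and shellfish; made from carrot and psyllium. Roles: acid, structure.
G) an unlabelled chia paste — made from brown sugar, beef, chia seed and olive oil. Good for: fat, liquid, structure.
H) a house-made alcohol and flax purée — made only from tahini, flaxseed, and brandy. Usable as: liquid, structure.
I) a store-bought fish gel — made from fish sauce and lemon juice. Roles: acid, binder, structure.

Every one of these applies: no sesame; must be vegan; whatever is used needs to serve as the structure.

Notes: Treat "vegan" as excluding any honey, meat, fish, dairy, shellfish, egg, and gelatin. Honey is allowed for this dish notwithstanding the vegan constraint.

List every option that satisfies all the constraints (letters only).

A: every rule checks out — keep
B: only coconut oil, pistachio, and flaxseed; none excluded — keep
C: not usable as a structure; has cod, so not vegan — out
D: has gelatin, so not vegan; has tahini, so not sesame-free — reject
E: only arrowroot and lemon juice; none excluded — valid
F: works as a structure, vegan, no sesame — valid
G: has beef, so not vegan — no
H: has tahini, so not sesame-free — out
I: has fish sauce, so not vegan — out

A, B, E, F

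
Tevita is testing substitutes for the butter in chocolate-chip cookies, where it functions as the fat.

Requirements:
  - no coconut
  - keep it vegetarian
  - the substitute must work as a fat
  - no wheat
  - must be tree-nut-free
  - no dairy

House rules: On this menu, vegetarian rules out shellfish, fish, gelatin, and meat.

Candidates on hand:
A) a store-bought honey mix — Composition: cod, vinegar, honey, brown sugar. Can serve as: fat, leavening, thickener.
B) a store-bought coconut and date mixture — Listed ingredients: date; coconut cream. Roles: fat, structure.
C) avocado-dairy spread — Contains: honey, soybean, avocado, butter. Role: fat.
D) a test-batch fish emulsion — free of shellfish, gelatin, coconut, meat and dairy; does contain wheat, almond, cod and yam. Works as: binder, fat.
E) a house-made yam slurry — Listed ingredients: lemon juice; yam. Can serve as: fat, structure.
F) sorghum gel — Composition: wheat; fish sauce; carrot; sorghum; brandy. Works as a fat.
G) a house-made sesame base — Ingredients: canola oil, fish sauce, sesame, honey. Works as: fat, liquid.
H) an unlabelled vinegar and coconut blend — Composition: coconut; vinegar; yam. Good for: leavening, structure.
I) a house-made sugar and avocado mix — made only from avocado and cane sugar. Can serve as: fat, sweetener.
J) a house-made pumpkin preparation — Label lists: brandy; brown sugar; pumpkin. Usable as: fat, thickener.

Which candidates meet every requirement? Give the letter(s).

A: has cod, so not vegetarian — reject
B: has coconut cream, so not coconut-free — out
C: has butter, so not dairy-free — reject
D: has cod, so not vegetarian; has almond, so not tree-nut-free (and 1 more) — no
E: all constraints satisfied — OK
F: has fish sauce, so not vegetarian; has wheat, so not wheat-free — no
G: has fish sauce, so not vegetarian — out
H: not usable as a fat; has coconut, so not coconut-free — no
I: all constraints satisfied — OK
J: nothing on the exclusion list — keep

E, I, J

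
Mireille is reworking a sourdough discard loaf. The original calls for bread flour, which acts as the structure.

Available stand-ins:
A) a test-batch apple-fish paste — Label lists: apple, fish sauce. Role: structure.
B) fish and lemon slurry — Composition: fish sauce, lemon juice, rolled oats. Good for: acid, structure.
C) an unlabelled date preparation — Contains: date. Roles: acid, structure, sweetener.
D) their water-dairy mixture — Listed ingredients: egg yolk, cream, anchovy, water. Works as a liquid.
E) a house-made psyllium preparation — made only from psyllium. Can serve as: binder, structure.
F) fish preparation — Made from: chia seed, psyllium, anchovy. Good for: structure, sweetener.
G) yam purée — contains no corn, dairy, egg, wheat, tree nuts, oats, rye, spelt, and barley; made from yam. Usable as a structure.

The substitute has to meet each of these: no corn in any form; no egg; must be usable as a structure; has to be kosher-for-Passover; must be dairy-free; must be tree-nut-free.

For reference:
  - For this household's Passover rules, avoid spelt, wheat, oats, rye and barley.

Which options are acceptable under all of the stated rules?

A: no egg, no tree nuts — valid
B: has rolled oats, so not kosher-for-Passover — no
C: only date; none excluded — OK
D: not usable as a structure; has egg yolk, so not egg-free (and 1 more) — no
E: only psyllium; none excluded — valid
F: only anchovy, chia seed, and psyllium; none excluded — keep
G: all constraints satisfied — valid

A, C, E, F, G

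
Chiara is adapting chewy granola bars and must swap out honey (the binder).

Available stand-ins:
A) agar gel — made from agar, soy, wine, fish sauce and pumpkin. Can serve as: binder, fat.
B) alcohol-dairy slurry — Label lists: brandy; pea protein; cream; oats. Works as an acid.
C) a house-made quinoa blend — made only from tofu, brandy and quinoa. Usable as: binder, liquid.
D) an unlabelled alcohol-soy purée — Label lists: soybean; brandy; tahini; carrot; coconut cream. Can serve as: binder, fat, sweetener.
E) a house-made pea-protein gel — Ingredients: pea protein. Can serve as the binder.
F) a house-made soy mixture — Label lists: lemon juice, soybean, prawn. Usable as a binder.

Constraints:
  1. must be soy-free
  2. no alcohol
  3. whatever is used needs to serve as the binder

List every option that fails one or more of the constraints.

A, B, C, D, F

A: has soy, so not soy-free; has wine, so not alcohol-free — out
B: not usable as a binder; has brandy, so not alcohol-free — reject
C: has tofu, so not soy-free; has brandy, so not alcohol-free — out
D: has soybean, so not soy-free; has brandy, so not alcohol-free — no
E: only pea protein; none excluded — keep
F: has soybean, so not soy-free — no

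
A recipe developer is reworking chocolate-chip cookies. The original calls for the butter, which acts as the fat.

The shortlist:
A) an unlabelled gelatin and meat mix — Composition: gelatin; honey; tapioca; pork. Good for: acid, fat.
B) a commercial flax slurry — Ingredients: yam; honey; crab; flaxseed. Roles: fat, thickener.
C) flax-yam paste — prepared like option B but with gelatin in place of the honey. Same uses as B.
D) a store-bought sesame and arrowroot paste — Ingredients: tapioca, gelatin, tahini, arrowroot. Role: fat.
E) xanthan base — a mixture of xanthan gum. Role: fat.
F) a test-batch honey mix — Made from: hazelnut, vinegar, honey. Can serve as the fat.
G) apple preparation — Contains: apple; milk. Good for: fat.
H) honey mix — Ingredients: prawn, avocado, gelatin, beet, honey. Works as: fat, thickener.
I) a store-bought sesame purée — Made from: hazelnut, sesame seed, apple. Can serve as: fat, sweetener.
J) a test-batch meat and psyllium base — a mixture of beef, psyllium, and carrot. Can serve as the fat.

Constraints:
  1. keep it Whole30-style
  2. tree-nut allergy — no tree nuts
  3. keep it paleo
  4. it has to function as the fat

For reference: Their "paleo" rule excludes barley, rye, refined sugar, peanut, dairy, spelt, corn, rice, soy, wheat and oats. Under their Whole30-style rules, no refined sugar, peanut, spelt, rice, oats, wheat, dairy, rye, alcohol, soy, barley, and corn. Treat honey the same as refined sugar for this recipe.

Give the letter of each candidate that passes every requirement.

C, D, E, J

A: has honey, so not paleo; has honey, so not Whole30-style — out
B: has honey, so not paleo; has honey, so not Whole30-style — reject
C: all constraints satisfied — OK
D: works as a fat, Whole30-style, paleo — valid
E: works as a fat, Whole30-style, no tree nuts — valid
F: has honey, so not paleo; has honey, so not Whole30-style (and 1 more) — no
G: has milk, so not paleo; has milk, so not Whole30-style — no
H: has honey, so not paleo; has honey, so not Whole30-style — out
I: has hazelnut, so not tree-nut-free — reject
J: only beef, carrot and psyllium; none excluded — keep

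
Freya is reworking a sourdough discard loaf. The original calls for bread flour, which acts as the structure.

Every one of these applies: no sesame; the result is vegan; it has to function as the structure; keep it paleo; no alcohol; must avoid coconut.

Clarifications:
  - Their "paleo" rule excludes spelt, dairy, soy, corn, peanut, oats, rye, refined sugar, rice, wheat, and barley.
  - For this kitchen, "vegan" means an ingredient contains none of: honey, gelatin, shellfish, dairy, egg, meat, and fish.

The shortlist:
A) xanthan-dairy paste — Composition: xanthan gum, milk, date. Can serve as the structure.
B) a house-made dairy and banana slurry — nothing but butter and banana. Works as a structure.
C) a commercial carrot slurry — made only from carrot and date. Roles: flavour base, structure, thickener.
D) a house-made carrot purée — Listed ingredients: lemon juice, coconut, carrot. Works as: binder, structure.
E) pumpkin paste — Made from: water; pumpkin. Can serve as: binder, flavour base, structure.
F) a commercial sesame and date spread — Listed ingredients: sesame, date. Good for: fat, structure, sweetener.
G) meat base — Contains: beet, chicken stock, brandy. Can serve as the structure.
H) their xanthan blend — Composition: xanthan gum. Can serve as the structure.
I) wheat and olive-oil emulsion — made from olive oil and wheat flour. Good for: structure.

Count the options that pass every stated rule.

3

A: has milk, so not paleo; has milk, so not vegan — reject
B: has butter, so not paleo; has butter, so not vegan — reject
C: no coconut, no alcohol — OK
D: has coconut, so not coconut-free — no
E: only water and pumpkin; none excluded — OK
F: has sesame, so not sesame-free — no
G: has chicken stock, so not vegan; has brandy, so not alcohol-free — reject
H: works as a structure, paleo, no alcohol — OK
I: has wheat flour, so not paleo — no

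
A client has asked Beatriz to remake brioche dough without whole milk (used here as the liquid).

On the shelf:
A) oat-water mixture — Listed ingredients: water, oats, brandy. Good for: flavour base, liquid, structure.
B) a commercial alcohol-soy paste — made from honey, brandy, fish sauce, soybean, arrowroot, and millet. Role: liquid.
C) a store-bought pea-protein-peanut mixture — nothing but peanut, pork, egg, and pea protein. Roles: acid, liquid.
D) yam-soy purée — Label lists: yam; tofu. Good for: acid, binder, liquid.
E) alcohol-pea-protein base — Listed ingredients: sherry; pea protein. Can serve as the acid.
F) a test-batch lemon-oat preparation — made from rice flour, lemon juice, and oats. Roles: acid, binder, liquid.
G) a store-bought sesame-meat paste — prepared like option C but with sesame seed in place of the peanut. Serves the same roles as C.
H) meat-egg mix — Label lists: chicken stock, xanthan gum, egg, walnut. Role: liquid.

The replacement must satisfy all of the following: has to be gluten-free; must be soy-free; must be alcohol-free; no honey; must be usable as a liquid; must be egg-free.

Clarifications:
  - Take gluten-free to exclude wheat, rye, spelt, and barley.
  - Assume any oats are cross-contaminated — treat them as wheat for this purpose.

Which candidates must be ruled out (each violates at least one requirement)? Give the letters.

A: has oats, so not gluten-free; has brandy, so not alcohol-free — out
B: has honey, so not honey-free; has soybean, so not soy-free (and 1 more) — reject
C: has egg, so not egg-free — out
D: has tofu, so not soy-free — reject
E: not usable as a liquid; has sherry, so not alcohol-free — reject
F: has oats, so not gluten-free — no
G: has egg, so not egg-free — out
H: has egg, so not egg-free — reject

A, B, C, D, E, F, G, H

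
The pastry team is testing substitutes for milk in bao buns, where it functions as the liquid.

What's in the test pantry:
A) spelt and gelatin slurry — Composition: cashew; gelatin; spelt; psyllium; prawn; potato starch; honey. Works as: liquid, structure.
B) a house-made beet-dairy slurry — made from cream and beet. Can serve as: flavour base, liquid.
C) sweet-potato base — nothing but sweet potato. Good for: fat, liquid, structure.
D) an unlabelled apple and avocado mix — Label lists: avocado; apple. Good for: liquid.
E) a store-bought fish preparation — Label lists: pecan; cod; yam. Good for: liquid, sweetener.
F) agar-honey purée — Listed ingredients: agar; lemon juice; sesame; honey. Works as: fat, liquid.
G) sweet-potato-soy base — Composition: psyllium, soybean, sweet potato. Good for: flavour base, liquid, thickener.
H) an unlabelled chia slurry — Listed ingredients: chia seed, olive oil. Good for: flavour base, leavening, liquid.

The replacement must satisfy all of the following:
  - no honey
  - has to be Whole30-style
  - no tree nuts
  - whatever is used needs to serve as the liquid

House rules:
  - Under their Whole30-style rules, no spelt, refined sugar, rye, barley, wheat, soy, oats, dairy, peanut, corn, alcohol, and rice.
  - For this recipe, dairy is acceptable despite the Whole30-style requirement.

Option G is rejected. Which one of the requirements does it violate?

usable as a liquid: satisfied
Whole30-style: has soybean — fails
tree-nut-free: satisfied
honey-free: satisfied

Whole30-style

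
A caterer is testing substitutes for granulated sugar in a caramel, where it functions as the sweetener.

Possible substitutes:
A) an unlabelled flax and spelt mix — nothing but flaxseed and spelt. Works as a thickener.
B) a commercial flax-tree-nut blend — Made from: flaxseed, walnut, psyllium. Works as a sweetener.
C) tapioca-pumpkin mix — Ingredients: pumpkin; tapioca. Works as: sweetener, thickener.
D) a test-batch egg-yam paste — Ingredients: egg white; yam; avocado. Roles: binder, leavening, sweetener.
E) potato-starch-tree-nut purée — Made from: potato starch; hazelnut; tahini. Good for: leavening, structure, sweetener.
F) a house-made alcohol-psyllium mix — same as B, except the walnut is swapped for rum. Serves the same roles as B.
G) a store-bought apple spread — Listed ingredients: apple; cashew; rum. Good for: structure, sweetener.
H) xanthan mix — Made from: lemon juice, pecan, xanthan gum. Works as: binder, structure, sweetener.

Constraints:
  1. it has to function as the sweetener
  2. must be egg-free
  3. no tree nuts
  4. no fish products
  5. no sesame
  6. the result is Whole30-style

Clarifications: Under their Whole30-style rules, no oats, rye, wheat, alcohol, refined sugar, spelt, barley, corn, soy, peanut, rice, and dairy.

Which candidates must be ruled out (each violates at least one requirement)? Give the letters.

A: not usable as a sweetener; has spelt, so not Whole30-style — reject
B: has walnut, so not tree-nut-free — no
C: nothing on the exclusion list — keep
D: has egg white, so not egg-free — out
E: has hazelnut, so not tree-nut-free; has tahini, so not sesame-free — reject
F: has rum, so not Whole30-style — no
G: has rum, so not Whole30-style; has cashew, so not tree-nut-free — no
H: has pecan, so not tree-nut-free — out

A, B, D, E, F, G, H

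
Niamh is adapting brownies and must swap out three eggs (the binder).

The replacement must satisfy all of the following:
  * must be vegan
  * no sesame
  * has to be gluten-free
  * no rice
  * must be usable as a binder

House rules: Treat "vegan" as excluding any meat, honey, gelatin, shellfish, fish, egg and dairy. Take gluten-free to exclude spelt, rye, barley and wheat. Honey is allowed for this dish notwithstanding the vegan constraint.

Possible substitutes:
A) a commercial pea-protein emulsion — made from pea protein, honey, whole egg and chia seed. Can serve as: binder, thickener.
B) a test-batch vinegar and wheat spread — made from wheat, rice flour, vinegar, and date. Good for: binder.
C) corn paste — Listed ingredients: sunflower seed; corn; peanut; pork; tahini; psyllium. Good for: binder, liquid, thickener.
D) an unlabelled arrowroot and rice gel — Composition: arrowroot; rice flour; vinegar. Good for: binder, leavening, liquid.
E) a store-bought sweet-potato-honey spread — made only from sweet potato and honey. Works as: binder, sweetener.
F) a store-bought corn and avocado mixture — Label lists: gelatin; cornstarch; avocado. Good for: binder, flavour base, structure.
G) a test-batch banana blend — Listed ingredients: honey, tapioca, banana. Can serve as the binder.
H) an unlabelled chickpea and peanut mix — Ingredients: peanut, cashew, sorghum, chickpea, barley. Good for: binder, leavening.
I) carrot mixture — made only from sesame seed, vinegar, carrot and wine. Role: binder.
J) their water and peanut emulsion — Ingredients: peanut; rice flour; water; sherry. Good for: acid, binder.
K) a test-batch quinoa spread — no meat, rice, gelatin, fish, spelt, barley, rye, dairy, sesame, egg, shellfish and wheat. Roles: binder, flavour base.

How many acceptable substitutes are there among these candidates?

3

A: has whole egg, so not vegan — reject
B: has wheat, so not gluten-free; has rice flour, so not rice-free — no
C: has pork, so not vegan; has tahini, so not sesame-free — no
D: has rice flour, so not rice-free — no
E: honey is permitted under the vegan carve-out; nothing else excluded — valid
F: has gelatin, so not vegan — out
G: honey is permitted under the vegan carve-out; nothing else excluded — valid
H: has barley, so not gluten-free — no
I: has sesame seed, so not sesame-free — out
J: has rice flour, so not rice-free — no
K: works as a binder, no sesame, no rice — OK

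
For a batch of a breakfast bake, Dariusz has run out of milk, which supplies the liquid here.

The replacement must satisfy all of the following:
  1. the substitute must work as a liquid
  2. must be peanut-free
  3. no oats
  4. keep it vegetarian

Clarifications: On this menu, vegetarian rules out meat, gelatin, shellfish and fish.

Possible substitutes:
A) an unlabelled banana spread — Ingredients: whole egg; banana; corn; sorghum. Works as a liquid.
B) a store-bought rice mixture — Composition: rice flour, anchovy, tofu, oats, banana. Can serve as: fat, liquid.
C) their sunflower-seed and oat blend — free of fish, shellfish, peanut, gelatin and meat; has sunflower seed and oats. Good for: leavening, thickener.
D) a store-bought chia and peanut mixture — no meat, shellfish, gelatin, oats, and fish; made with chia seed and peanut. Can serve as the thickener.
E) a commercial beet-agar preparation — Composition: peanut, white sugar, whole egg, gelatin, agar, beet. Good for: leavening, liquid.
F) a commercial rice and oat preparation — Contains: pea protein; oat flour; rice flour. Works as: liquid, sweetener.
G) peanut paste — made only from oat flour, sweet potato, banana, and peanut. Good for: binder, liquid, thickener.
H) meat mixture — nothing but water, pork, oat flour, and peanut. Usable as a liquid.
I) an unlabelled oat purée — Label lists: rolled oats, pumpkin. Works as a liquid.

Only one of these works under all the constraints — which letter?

A

A: corn and whole egg etc. — none of it excluded — OK
B: has anchovy, so not vegetarian; has oats, so not oat-free — out
C: not usable as a liquid; has oats, so not oat-free — reject
D: not usable as a liquid; has peanut, so not peanut-free — reject
E: has gelatin, so not vegetarian; has peanut, so not peanut-free — reject
F: has oat flour, so not oat-free — out
G: has oat flour, so not oat-free; has peanut, so not peanut-free — reject
H: has pork, so not vegetarian; has oat flour, so not oat-free (and 1 more) — reject
I: has rolled oats, so not oat-free — no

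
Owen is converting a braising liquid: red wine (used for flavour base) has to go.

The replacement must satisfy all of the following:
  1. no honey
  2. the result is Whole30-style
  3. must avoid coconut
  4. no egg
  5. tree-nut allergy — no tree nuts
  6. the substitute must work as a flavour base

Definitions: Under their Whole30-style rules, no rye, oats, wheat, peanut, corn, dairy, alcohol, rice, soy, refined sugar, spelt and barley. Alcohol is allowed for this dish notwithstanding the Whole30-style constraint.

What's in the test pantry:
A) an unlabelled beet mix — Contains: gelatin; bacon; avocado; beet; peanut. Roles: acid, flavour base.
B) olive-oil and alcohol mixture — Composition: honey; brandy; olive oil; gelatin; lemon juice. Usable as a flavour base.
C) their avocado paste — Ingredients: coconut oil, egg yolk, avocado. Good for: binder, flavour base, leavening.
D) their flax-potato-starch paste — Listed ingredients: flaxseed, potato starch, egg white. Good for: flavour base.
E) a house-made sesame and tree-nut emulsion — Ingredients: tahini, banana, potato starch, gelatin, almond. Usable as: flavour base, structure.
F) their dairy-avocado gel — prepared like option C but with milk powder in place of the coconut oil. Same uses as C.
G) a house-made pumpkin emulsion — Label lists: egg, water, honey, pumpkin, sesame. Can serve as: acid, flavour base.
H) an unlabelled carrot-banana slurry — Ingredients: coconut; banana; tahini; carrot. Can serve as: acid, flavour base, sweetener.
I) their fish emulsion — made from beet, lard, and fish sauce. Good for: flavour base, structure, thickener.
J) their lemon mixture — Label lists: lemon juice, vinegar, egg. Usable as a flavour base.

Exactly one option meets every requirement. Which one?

A: has peanut, so not Whole30-style — reject
B: has honey, so not honey-free — reject
C: has coconut oil, so not coconut-free; has egg yolk, so not egg-free — reject
D: has egg white, so not egg-free — out
E: has almond, so not tree-nut-free — reject
F: has milk powder, so not Whole30-style; has egg yolk, so not egg-free — out
G: has honey, so not honey-free; has egg, so not egg-free — no
H: has coconut, so not coconut-free — out
I: works as a flavour base, no tree nuts, Whole30-style — OK
J: has egg, so not egg-free — no

I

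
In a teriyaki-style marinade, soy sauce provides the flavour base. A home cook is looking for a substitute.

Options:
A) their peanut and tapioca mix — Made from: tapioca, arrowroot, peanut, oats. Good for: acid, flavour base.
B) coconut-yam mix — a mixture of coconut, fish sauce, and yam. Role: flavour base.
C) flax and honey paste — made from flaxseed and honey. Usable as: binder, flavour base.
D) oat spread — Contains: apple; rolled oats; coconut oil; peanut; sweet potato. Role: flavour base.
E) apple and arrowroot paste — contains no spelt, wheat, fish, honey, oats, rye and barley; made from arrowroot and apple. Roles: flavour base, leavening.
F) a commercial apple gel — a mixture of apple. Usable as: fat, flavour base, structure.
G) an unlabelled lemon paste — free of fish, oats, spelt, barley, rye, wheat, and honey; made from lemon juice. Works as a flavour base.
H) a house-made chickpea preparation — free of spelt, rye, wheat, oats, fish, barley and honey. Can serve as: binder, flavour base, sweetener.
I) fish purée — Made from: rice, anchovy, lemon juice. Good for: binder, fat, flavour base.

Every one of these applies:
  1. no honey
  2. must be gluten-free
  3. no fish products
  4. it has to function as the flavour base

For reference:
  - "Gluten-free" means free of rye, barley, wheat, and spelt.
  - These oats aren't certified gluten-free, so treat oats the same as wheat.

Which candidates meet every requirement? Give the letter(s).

A: has oats, so not gluten-free — reject
B: has fish sauce, so not fish-free — no
C: has honey, so not honey-free — no
D: has rolled oats, so not gluten-free — reject
E: no honey, gluten-free — OK
F: nothing on the exclusion list — OK
G: works as a flavour base, gluten-free, no honey — valid
H: no fish, no honey — valid
I: has anchovy, so not fish-free — out

E, F, G, H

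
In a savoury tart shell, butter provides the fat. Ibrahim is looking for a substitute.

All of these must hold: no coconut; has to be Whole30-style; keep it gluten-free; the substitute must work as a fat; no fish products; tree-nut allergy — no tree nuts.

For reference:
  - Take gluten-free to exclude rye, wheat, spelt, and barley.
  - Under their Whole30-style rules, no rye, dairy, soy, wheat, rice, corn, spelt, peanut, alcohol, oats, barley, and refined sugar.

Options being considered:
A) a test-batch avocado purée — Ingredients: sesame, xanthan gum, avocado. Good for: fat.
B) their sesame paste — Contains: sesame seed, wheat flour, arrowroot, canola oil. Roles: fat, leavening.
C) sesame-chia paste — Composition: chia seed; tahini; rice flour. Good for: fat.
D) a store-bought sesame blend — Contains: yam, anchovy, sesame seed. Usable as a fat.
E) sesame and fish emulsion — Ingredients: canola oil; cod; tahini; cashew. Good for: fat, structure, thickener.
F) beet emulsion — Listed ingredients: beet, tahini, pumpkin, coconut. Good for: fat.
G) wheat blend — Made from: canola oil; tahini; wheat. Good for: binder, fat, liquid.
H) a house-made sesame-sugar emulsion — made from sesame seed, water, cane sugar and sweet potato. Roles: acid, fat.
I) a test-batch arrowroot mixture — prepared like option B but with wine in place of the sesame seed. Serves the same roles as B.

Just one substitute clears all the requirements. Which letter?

A: only sesame, avocado, and xanthan gum; none excluded — OK
B: has wheat flour, so not gluten-free; has wheat flour, so not Whole30-style — reject
C: has rice flour, so not Whole30-style — reject
D: has anchovy, so not fish-free — no
E: has cod, so not fish-free; has cashew, so not tree-nut-free — no
F: has coconut, so not coconut-free — out
G: has wheat, so not gluten-free; has wheat, so not Whole30-style — no
H: has cane sugar, so not Whole30-style — reject
I: has wheat flour, so not gluten-free; has wine, so not Whole30-style — out

A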